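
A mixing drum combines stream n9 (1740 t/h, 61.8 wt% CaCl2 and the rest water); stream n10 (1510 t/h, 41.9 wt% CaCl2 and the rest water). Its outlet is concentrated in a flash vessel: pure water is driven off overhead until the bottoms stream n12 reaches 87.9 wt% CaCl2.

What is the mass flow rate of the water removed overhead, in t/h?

CaCl2 entering = 1740×0.618 + 1510×0.419 = 1708 t/h.
All CaCl2 reports to n12, so n12 = 1708/0.879 = 1943.1 t/h.
Total feed = 3250 t/h; overhead = 3250 − 1943.1 = 1306.9 t/h.

1307 t/h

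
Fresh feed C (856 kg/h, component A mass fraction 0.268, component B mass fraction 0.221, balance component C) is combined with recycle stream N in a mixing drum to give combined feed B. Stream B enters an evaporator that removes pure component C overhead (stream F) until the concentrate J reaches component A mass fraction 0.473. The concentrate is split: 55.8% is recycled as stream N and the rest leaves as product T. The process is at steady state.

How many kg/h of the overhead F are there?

Overall component A balance (none leaves overhead): component A in fresh feed = component A in product, i.e. 856×0.268 = (1−0.558)·J·0.473.
J = 229.41/(0.473×0.442) = 1097.3 kg/h.
Recycle N = 0.558×1097.3 = 612.29 kg/h.
Combined feed B = 856 + 612.29 = 1468.3 kg/h.
Overhead F = B − J = 1468.3 − 1097.3 = 370.99 kg/h.

371 kg/h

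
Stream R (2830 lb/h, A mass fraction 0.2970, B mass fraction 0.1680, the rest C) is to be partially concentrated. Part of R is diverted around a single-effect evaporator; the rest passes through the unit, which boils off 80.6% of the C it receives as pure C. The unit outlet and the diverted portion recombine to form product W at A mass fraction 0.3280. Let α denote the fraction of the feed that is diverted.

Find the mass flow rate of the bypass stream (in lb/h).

2210 lb/h

All 2830×0.297 = 840.51 lb/h of A reaches W, so W = 840.51/0.328 = 2562.5 lb/h and vapour = 267.47 lb/h.
The evaporator receives (1−α)·2830 of feed at 0.535 C and removes 0.806 of that C:
0.806×0.535×(1−α)×2830 = 267.47
(1−α) = 267.47/1220.3 = 0.2192;  α = 0.7808.
Bypass flow = 0.7808×2830 = 2209.7 lb/h.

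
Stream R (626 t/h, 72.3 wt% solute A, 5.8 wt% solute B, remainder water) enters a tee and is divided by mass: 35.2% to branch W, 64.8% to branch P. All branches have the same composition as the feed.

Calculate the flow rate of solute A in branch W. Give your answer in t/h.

159.3 t/h

Branch W total = 0.352×626 = 220.35 t/h.
solute A in W = 0.723×220.35 = 159.31 t/h.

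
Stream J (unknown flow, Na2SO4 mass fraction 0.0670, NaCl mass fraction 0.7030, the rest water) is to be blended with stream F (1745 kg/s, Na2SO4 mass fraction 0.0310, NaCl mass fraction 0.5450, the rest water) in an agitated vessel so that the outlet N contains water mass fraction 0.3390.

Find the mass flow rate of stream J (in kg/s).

1361 kg/s

Let J be the unknown flow. Total out = 1745 + J.
water balance: 739.88 + 0.230·J = 0.339·(1745 + J)
(0.230 − 0.339)·J = 0.339×1745 − 739.88 = -148.32
J = -148.32 / -0.109 = 1360.8 kg/s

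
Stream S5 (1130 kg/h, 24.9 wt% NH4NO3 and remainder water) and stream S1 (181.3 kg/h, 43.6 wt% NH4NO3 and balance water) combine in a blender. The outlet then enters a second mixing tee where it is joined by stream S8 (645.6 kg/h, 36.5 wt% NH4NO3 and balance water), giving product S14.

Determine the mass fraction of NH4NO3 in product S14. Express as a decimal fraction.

Overall, product flow = 1956.9 kg/h.
NH4NO3 in = 1130×0.249 + 181.3×0.436 + 645.6×0.365 = 596.06 kg/h.
NH4NO3 fraction in S14 = 0.305.

0.305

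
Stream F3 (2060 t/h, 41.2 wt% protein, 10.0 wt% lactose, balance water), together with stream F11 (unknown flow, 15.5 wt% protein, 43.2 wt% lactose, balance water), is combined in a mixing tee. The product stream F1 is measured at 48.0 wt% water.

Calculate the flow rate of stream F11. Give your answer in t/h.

Let F11 be the unknown flow. Total out = 2060 + F11.
water balance: 1005.3 + 0.413·F11 = 0.480·(2060 + F11)
(0.413 − 0.480)·F11 = 0.480×2060 − 1005.3 = -16.48
F11 = -16.48 / -0.067 = 245.97 t/h

246 t/h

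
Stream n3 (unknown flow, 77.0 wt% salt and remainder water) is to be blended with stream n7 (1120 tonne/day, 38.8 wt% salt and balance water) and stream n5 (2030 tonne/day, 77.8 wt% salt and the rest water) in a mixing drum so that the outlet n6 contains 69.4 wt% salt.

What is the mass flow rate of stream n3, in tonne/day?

Let n3 be the unknown flow. Total out = 3150 + n3.
salt balance: 2013.9 + 0.770·n3 = 0.694·(3150 + n3)
(0.770 − 0.694)·n3 = 0.694×3150 − 2013.9 = 172.2
n3 = 172.2 / 0.076 = 2265.8 tonne/day

2266 tonne/day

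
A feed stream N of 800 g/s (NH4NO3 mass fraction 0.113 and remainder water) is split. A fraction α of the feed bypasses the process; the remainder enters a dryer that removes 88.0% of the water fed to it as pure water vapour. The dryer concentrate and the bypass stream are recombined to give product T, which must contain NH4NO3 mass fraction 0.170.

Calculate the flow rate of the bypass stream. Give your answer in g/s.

All 800×0.113 = 90.4 g/s of NH4NO3 reaches T, so T = 90.4/0.170 = 531.76 g/s and vapour = 268.24 g/s.
The evaporator receives (1−α)·800 of feed at 0.887 water and removes 0.880 of that water:
0.880×0.887×(1−α)×800 = 268.24
(1−α) = 268.24/624.45 = 0.4296;  α = 0.5704.
Bypass flow = 0.5704×800 = 456.36 g/s.

456.4 g/s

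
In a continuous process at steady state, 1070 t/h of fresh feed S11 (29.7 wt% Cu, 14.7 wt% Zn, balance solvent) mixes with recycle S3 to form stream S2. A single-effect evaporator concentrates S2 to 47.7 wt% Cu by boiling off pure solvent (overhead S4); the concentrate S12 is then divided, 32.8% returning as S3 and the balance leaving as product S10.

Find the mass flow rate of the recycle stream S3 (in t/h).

Overall Cu balance (none leaves overhead): Cu in fresh feed = Cu in product, i.e. 1070×0.297 = (1−0.328)·S12·0.477.
S12 = 317.79/(0.477×0.672) = 991.41 t/h.
Recycle S3 = 0.328×991.41 = 325.18 t/h.

325.2 t/h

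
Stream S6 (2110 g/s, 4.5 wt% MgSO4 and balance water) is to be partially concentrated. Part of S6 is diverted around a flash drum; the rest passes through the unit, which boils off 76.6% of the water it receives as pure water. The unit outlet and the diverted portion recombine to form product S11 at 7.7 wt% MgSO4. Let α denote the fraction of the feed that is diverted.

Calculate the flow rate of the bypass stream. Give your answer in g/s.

All 2110×0.045 = 94.95 g/s of MgSO4 reaches S11, so S11 = 94.95/0.077 = 1233.1 g/s and vapour = 876.88 g/s.
The evaporator receives (1−α)·2110 of feed at 0.955 water and removes 0.766 of that water:
0.766×0.955×(1−α)×2110 = 876.88
(1−α) = 876.88/1543.5 = 0.5681;  α = 0.4319.
Bypass flow = 0.4319×2110 = 911.3 g/s.

911.3 g/s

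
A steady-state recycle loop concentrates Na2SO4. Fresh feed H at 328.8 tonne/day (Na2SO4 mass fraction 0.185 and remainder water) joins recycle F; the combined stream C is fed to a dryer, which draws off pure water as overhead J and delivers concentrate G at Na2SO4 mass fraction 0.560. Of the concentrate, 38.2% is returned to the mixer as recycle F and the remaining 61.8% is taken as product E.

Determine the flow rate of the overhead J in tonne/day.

220.2 tonne/day

Overall Na2SO4 balance (none leaves overhead): Na2SO4 in fresh feed = Na2SO4 in product, i.e. 328.8×0.185 = (1−0.382)·G·0.560.
G = 60.828/(0.560×0.618) = 175.76 tonne/day.
Recycle F = 0.382×175.76 = 67.141 tonne/day.
Combined feed C = 328.8 + 67.141 = 395.94 tonne/day.
Overhead J = C − G = 395.94 − 175.76 = 220.18 tonne/day.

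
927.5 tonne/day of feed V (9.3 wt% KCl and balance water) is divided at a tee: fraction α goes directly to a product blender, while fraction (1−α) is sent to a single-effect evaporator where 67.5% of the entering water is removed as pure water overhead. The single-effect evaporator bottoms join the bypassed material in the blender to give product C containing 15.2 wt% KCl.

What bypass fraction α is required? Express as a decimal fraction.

All 927.5×0.093 = 86.257 tonne/day of KCl reaches C, so C = 86.257/0.152 = 567.48 tonne/day and vapour = 360.02 tonne/day.
The evaporator receives (1−α)·927.5 of feed at 0.907 water and removes 0.675 of that water:
0.675×0.907×(1−α)×927.5 = 360.02
(1−α) = 360.02/567.84 = 0.6340;  α = 0.3660.

0.366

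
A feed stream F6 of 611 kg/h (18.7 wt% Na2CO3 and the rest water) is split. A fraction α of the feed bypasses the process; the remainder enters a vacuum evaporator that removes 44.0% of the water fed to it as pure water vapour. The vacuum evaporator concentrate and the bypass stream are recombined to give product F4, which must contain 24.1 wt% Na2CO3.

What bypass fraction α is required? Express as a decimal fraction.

All 611×0.187 = 114.26 kg/h of Na2CO3 reaches F4, so F4 = 114.26/0.241 = 474.1 kg/h and vapour = 136.9 kg/h.
The evaporator receives (1−α)·611 of feed at 0.813 water and removes 0.440 of that water:
0.440×0.813×(1−α)×611 = 136.9
(1−α) = 136.9/218.57 = 0.6264;  α = 0.3736.

0.374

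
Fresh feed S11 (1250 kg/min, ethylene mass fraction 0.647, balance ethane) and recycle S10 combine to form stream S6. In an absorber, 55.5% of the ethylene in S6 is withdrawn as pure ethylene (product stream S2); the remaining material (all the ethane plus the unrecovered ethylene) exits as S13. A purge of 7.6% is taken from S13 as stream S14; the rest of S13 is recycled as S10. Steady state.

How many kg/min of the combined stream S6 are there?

ethane enters only via S11 and leaves only via the purge: 1250×0.353 = 0.076×(ethane in S13), and the absorber passes all ethane, so ethane in S6 = ethane in S13 = 5805.9 kg/min.
ethylene in S6: m_A = 1250×0.647 + (1−0.076)·(1−0.555)·m_A, so m_A = 808.75/0.5888 = 1373.5 kg/min.
S6 = 1373.5 + 5805.9 = 7179.4 kg/min.

7179 kg/min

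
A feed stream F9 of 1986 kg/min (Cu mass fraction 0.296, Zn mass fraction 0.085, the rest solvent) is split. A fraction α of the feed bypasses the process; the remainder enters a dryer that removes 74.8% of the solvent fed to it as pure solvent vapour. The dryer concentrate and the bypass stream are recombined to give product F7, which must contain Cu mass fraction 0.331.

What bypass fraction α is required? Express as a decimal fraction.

0.772

All 1986×0.296 = 587.86 kg/min of Cu reaches F7, so F7 = 587.86/0.331 = 1776 kg/min and vapour = 210 kg/min.
The evaporator receives (1−α)·1986 of feed at 0.619 solvent and removes 0.748 of that solvent:
0.748×0.619×(1−α)×1986 = 210
(1−α) = 210/919.54 = 0.2284;  α = 0.7716.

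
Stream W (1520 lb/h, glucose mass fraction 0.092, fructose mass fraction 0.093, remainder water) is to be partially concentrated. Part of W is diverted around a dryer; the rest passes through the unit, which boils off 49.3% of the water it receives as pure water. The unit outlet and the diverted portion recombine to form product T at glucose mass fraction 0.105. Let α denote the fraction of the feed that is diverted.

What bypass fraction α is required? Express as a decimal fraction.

0.692

All 1520×0.092 = 139.84 lb/h of glucose reaches T, so T = 139.84/0.105 = 1331.8 lb/h and vapour = 188.19 lb/h.
The evaporator receives (1−α)·1520 of feed at 0.815 water and removes 0.493 of that water:
0.493×0.815×(1−α)×1520 = 188.19
(1−α) = 188.19/610.73 = 0.3081;  α = 0.6919.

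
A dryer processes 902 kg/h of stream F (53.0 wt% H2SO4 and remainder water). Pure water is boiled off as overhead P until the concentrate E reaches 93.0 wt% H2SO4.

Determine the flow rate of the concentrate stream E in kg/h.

H2SO4 is conserved: 902×0.530 = 478.06 kg/h all reports to the concentrate.
Concentrate = 478.06/(target fraction) = 514.04 kg/h.

514 kg/h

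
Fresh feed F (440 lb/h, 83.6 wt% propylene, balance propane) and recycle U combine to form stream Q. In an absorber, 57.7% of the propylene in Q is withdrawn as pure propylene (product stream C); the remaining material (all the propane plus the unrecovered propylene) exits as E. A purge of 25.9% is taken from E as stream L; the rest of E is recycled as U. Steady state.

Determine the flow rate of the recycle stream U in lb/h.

propane enters only via F and leaves only via the purge: 440×0.164 = 0.259×(propane in E), and the absorber passes all propane, so propane in Q = propane in E = 278.61 lb/h.
propylene in Q: m_A = 440×0.836 + (1−0.259)·(1−0.577)·m_A, so m_A = 367.84/0.6866 = 535.77 lb/h.
E = (1−0.577)×535.77 + 278.61 = 505.24 lb/h.
Recycle U = (1−0.259)×505.24 = 374.38 lb/h.

374.4 lb/h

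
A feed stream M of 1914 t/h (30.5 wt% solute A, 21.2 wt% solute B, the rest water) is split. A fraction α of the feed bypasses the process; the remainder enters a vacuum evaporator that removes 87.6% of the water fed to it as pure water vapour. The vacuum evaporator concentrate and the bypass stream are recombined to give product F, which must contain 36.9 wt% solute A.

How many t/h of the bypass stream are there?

All 1914×0.305 = 583.77 t/h of solute A reaches F, so F = 583.77/0.369 = 1582 t/h and vapour = 331.97 t/h.
The evaporator receives (1−α)·1914 of feed at 0.483 water and removes 0.876 of that water:
0.876×0.483×(1−α)×1914 = 331.97
(1−α) = 331.97/809.83 = 0.4099;  α = 0.5901.
Bypass flow = 0.5901×1914 = 1129.4 t/h.

1129 t/h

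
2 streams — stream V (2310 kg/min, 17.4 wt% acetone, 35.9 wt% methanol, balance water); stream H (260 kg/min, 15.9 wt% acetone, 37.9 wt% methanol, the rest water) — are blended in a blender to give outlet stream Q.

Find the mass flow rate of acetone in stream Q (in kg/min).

443.3 kg/min

acetone out = acetone in = 2310×0.174 + 260×0.159 = 443.28 kg/min.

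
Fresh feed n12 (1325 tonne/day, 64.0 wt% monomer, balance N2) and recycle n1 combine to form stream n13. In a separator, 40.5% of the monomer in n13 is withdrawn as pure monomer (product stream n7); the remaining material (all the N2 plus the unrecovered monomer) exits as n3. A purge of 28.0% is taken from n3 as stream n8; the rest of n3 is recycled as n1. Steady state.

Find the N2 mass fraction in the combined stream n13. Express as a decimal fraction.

N2 enters only via n12 and leaves only via the purge: 1325×0.360 = 0.280×(N2 in n3), and the separator passes all N2, so N2 in n13 = N2 in n3 = 1703.6 tonne/day.
monomer in n13: m_A = 1325×0.640 + (1−0.280)·(1−0.405)·m_A, so m_A = 848/0.5716 = 1483.6 tonne/day.
n13 = 1483.6 + 1703.6 = 3187.1 tonne/day.
N2 fraction in n13 = 1703.6/3187.1 = 0.5345.

0.5345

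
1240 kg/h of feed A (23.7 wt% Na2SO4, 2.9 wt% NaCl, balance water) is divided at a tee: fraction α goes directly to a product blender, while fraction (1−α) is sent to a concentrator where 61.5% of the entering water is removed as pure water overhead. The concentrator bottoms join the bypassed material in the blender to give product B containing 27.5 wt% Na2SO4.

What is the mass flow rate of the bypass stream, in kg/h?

All 1240×0.237 = 293.88 kg/h of Na2SO4 reaches B, so B = 293.88/0.275 = 1068.7 kg/h and vapour = 171.35 kg/h.
The evaporator receives (1−α)·1240 of feed at 0.734 water and removes 0.615 of that water:
0.615×0.734×(1−α)×1240 = 171.35
(1−α) = 171.35/559.75 = 0.3061;  α = 0.6939.
Bypass flow = 0.6939×1240 = 860.42 kg/h.

860.4 kg/h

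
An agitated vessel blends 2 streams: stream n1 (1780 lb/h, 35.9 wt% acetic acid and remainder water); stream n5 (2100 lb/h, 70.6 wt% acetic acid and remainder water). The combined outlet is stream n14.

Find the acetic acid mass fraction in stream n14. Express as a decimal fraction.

0.547

Total flow out = 1780 + 2100 = 3880 lb/h.
acetic acid in = 1780×0.359 + 2100×0.706 = 2121.6 lb/h.
acetic acid mass fraction in n14 = 2121.6/3880 = 0.547.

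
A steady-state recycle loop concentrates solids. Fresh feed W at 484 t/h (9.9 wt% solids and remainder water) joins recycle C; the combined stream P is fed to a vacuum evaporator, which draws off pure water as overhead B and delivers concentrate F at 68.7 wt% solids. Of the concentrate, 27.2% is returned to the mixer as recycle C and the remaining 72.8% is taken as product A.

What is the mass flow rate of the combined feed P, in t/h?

Overall solids balance (none leaves overhead): solids in fresh feed = solids in product, i.e. 484×0.099 = (1−0.272)·F·0.687.
F = 47.916/(0.687×0.728) = 95.806 t/h.
Recycle C = 0.272×95.806 = 26.059 t/h.
Combined feed P = 484 + 26.059 = 510.06 t/h.

510.1 t/h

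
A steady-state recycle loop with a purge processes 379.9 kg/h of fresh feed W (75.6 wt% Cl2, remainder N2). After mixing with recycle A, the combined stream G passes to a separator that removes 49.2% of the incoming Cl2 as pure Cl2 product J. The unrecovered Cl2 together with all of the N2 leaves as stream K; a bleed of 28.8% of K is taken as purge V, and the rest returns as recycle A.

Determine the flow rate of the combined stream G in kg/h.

771.8 kg/h

N2 enters only via W and leaves only via the purge: 379.9×0.244 = 0.288×(N2 in K), and the separator passes all N2, so N2 in G = N2 in K = 321.86 kg/h.
Cl2 in G: m_A = 379.9×0.756 + (1−0.288)·(1−0.492)·m_A, so m_A = 287.2/0.6383 = 449.95 kg/h.
G = 449.95 + 321.86 = 771.81 kg/h.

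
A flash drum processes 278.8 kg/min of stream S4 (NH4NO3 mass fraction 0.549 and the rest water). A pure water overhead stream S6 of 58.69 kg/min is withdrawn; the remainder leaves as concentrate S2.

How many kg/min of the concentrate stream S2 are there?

220.1 kg/min

Concentrate = 278.8 − 58.69 = 220.11 kg/min.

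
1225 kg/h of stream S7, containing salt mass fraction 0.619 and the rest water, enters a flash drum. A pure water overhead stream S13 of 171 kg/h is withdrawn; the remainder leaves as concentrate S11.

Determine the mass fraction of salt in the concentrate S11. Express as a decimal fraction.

0.719

salt is not removed: 1225×0.619 = 758.27 kg/h of salt enters S11.
Concentrate = 1225 − 171 = 1054 kg/h.
Mass fraction = 758.27/1054 = 0.719.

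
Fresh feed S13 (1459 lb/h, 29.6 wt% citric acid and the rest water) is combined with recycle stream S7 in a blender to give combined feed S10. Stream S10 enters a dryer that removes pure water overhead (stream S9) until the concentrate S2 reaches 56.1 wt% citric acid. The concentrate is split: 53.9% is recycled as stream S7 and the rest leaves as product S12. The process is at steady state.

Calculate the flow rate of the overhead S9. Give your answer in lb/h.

689.2 lb/h

Overall citric acid balance (none leaves overhead): citric acid in fresh feed = citric acid in product, i.e. 1459×0.296 = (1−0.539)·S2·0.561.
S2 = 431.86/(0.561×0.461) = 1669.9 lb/h.
Recycle S7 = 0.539×1669.9 = 900.06 lb/h.
Combined feed S10 = 1459 + 900.06 = 2359.1 lb/h.
Overhead S9 = S10 − S2 = 2359.1 − 1669.9 = 689.19 lb/h.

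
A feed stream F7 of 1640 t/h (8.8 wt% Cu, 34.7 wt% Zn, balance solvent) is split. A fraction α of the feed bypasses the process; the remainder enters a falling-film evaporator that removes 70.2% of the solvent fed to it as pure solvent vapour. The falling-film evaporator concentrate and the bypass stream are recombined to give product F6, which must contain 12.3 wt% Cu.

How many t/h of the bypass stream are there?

463.4 t/h

All 1640×0.088 = 144.32 t/h of Cu reaches F6, so F6 = 144.32/0.123 = 1173.3 t/h and vapour = 466.67 t/h.
The evaporator receives (1−α)·1640 of feed at 0.565 solvent and removes 0.702 of that solvent:
0.702×0.565×(1−α)×1640 = 466.67
(1−α) = 466.67/650.47 = 0.7174;  α = 0.2826.
Bypass flow = 0.2826×1640 = 463.42 t/h.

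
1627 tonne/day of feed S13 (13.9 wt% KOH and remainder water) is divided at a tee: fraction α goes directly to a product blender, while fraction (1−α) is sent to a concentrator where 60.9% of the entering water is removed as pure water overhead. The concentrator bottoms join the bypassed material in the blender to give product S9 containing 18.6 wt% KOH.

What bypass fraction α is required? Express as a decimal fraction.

0.518

All 1627×0.139 = 226.15 tonne/day of KOH reaches S9, so S9 = 226.15/0.186 = 1215.9 tonne/day and vapour = 411.12 tonne/day.
The evaporator receives (1−α)·1627 of feed at 0.861 water and removes 0.609 of that water:
0.609×0.861×(1−α)×1627 = 411.12
(1−α) = 411.12/853.12 = 0.4819;  α = 0.5181.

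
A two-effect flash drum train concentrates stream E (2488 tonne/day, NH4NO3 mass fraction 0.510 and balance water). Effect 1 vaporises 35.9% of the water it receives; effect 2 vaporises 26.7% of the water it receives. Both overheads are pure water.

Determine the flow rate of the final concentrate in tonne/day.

1842 tonne/day

water in feed = 2488×0.490 = 1219.1 tonne/day.
After stage 1: water left = (1−0.359)×1219.1 = 781.46; stream total = 2050.3 tonne/day.
After stage 2: water left = (1−0.267)×781.46 = 572.81; final concentrate = 1841.7 tonne/day.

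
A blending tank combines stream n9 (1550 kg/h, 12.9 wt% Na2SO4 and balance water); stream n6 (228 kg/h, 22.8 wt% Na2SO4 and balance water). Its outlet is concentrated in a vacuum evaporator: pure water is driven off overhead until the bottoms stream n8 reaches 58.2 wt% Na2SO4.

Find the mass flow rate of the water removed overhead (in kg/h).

1345 kg/h

Na2SO4 entering = 1550×0.129 + 228×0.228 = 251.93 kg/h.
All Na2SO4 reports to n8, so n8 = 251.93/0.582 = 432.88 kg/h.
Total feed = 1778 kg/h; overhead = 1778 − 432.88 = 1345.1 kg/h.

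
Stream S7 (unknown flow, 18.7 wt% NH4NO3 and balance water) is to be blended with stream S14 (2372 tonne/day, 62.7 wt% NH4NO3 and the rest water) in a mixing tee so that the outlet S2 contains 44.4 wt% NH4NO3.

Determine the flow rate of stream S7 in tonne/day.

1689 tonne/day

Let S7 be the unknown flow. Total out = 2372 + S7.
NH4NO3 balance: 1487.2 + 0.187·S7 = 0.444·(2372 + S7)
(0.187 − 0.444)·S7 = 0.444×2372 − 1487.2 = -434.08
S7 = -434.08 / -0.257 = 1689 tonne/day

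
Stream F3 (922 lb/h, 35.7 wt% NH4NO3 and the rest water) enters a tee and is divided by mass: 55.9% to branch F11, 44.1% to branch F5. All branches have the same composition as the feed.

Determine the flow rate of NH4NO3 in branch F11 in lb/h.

184 lb/h

Branch F11 total = 0.559×922 = 515.4 lb/h.
NH4NO3 in F11 = 0.357×515.4 = 184 lb/h.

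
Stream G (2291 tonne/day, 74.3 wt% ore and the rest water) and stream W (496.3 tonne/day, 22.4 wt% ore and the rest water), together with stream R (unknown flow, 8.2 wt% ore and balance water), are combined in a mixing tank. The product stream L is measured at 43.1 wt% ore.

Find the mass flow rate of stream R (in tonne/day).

Let R be the unknown flow. Total out = 2787.3 + R.
ore balance: 1813.4 + 0.082·R = 0.431·(2787.3 + R)
(0.082 − 0.431)·R = 0.431×2787.3 − 1813.4 = -612.06
R = -612.06 / -0.349 = 1753.7 tonne/day

1754 tonne/day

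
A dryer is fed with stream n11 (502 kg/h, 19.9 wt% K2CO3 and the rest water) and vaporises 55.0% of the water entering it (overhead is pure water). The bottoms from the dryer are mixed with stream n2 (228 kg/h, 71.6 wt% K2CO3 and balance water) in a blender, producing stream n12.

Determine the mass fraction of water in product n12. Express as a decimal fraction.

Vapour removed = 0.550×0.801×502 = 221.16 kg/h; concentrate = 280.84 kg/h.
water reaching the mixer = 180.95 (from concentrate) + 228×0.284 = 245.7 kg/h.
Product flow = 280.84 + 228 = 508.84 kg/h; water fraction = 0.4829.

0.4829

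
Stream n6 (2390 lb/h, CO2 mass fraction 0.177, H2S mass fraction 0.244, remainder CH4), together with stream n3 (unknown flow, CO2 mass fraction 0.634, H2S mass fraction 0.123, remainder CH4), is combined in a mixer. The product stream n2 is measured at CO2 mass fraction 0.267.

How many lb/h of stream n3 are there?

586.1 lb/h

Let n3 be the unknown flow. Total out = 2390 + n3.
CO2 balance: 423.03 + 0.634·n3 = 0.267·(2390 + n3)
(0.634 − 0.267)·n3 = 0.267×2390 − 423.03 = 215.1
n3 = 215.1 / 0.367 = 586.1 lb/h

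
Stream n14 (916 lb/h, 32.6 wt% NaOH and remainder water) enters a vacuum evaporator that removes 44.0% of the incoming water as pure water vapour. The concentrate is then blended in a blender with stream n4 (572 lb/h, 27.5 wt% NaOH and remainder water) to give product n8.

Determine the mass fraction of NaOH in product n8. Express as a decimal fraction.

0.375

Vapour removed = 0.440×0.674×916 = 271.65 lb/h; concentrate = 644.35 lb/h.
NaOH reaching the mixer = 298.62 (from concentrate) + 572×0.275 = 455.92 lb/h.
Product flow = 644.35 + 572 = 1216.4 lb/h; NaOH fraction = 0.375.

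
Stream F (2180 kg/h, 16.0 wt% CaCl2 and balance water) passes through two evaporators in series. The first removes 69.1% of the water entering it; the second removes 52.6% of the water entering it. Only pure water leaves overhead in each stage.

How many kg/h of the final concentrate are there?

617 kg/h

water in feed = 2180×0.840 = 1831.2 kg/h.
After stage 1: water left = (1−0.691)×1831.2 = 565.84; stream total = 914.64 kg/h.
After stage 2: water left = (1−0.526)×565.84 = 268.21; final concentrate = 617.01 kg/h.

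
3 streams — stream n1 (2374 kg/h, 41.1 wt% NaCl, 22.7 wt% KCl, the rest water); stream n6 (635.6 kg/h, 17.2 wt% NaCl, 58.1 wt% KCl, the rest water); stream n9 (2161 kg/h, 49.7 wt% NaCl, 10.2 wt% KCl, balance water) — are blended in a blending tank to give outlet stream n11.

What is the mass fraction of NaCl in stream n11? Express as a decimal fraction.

Total flow out = 2374 + 635.6 + 2161 = 5170.6 kg/h.
NaCl in = 2374×0.411 + 635.6×0.172 + 2161×0.497 = 2159.1 kg/h.
NaCl mass fraction in n11 = 2159.1/5170.6 = 0.418.

0.418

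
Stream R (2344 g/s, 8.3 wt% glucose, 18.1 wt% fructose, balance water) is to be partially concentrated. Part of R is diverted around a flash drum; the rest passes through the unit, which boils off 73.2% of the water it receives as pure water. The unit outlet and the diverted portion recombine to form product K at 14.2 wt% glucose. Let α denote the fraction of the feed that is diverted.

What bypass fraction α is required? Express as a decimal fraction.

0.229

All 2344×0.083 = 194.55 g/s of glucose reaches K, so K = 194.55/0.142 = 1370.1 g/s and vapour = 973.92 g/s.
The evaporator receives (1−α)·2344 of feed at 0.736 water and removes 0.732 of that water:
0.732×0.736×(1−α)×2344 = 973.92
(1−α) = 973.92/1262.8 = 0.7712;  α = 0.2288.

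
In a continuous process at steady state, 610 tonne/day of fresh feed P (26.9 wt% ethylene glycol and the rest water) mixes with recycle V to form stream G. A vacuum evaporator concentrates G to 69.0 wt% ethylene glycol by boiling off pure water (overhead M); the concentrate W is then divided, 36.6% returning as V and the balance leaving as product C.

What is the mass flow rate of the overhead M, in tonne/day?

372.2 tonne/day

Overall ethylene glycol balance (none leaves overhead): ethylene glycol in fresh feed = ethylene glycol in product, i.e. 610×0.269 = (1−0.366)·W·0.690.
W = 164.09/(0.690×0.634) = 375.1 tonne/day.
Recycle V = 0.366×375.1 = 137.29 tonne/day.
Combined feed G = 610 + 137.29 = 747.29 tonne/day.
Overhead M = G − W = 747.29 − 375.1 = 372.19 tonne/day.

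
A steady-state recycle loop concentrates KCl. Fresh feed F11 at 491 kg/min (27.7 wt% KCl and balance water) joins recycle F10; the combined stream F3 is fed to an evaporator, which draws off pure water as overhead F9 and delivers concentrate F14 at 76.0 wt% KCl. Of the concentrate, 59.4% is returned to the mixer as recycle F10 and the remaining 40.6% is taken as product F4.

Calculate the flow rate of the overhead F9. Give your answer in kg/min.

312 kg/min

Overall KCl balance (none leaves overhead): KCl in fresh feed = KCl in product, i.e. 491×0.277 = (1−0.594)·F14·0.760.
F14 = 136.01/(0.760×0.406) = 440.78 kg/min.
Recycle F10 = 0.594×440.78 = 261.82 kg/min.
Combined feed F3 = 491 + 261.82 = 752.82 kg/min.
Overhead F9 = F3 − F14 = 752.82 − 440.78 = 312.04 kg/min.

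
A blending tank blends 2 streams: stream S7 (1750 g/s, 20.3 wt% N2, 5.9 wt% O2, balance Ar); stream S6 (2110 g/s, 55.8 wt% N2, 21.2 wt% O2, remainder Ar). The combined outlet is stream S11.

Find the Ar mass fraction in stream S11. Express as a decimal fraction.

Total flow out = 1750 + 2110 = 3860 g/s.
Ar in = 1750×0.738 + 2110×0.230 = 1776.8 g/s.
Ar mass fraction in S11 = 1776.8/3860 = 0.460.

0.460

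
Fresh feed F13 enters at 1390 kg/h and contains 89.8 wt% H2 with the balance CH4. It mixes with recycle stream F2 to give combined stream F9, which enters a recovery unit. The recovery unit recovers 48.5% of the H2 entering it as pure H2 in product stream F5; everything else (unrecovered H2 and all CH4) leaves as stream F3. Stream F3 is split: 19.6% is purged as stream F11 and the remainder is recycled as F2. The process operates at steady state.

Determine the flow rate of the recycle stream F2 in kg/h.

1464 kg/h

CH4 enters only via F13 and leaves only via the purge: 1390×0.102 = 0.196×(CH4 in F3), and the recovery unit passes all CH4, so CH4 in F9 = CH4 in F3 = 723.37 kg/h.
H2 in F9: m_A = 1390×0.898 + (1−0.196)·(1−0.485)·m_A, so m_A = 1248.2/0.5859 = 2130.3 kg/h.
F3 = (1−0.485)×2130.3 + 723.37 = 1820.5 kg/h.
Recycle F2 = (1−0.196)×1820.5 = 1463.7 kg/h.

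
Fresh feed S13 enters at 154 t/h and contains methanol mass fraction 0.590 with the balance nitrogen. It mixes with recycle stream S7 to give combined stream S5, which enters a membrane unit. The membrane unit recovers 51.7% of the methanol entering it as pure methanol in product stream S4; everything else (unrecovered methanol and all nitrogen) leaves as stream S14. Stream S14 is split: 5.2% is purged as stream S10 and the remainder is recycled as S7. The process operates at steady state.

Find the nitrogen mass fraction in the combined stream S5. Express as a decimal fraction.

0.879

nitrogen enters only via S13 and leaves only via the purge: 154×0.410 = 0.052×(nitrogen in S14), and the membrane unit passes all nitrogen, so nitrogen in S5 = nitrogen in S14 = 1214.2 t/h.
methanol in S5: m_A = 154×0.590 + (1−0.052)·(1−0.517)·m_A, so m_A = 90.86/0.5421 = 167.6 t/h.
S5 = 167.6 + 1214.2 = 1381.8 t/h.
nitrogen fraction in S5 = 1214.2/1381.8 = 0.879.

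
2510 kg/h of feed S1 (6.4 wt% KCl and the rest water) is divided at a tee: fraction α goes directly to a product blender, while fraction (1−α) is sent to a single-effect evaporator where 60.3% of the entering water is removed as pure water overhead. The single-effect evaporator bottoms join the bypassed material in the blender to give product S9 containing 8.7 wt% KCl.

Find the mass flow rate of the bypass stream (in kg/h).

1334 kg/h

All 2510×0.064 = 160.64 kg/h of KCl reaches S9, so S9 = 160.64/0.087 = 1846.4 kg/h and vapour = 663.56 kg/h.
The evaporator receives (1−α)·2510 of feed at 0.936 water and removes 0.603 of that water:
0.603×0.936×(1−α)×2510 = 663.56
(1−α) = 663.56/1416.7 = 0.4684;  α = 0.5316.
Bypass flow = 0.5316×2510 = 1334.3 kg/h.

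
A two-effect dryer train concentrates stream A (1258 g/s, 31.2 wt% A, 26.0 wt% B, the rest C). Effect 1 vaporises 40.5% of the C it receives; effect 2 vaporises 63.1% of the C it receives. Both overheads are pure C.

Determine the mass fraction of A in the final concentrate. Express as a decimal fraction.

0.468

C in feed = 1258×0.428 = 538.42 g/s.
After stage 1: C left = (1−0.405)×538.42 = 320.36; stream total = 1039.9 g/s.
After stage 2: C left = (1−0.631)×320.36 = 118.21; final concentrate = 837.79 g/s.
A fraction = 392.5/837.79 = 0.468.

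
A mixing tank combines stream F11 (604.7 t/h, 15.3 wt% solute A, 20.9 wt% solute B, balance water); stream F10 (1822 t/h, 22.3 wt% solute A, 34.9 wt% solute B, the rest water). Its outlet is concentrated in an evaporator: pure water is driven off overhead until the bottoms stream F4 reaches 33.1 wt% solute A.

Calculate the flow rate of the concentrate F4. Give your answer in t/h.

1507 t/h

solute A entering = 604.7×0.153 + 1822×0.223 = 498.83 t/h.
All solute A reports to F4, so F4 = 498.83/0.331 = 1507 t/h.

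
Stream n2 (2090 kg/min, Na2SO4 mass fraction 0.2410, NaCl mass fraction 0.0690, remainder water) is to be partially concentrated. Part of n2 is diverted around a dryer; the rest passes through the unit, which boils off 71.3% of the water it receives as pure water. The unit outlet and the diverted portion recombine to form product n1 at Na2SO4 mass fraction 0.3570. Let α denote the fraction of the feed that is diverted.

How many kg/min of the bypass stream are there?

All 2090×0.241 = 503.69 kg/min of Na2SO4 reaches n1, so n1 = 503.69/0.357 = 1410.9 kg/min and vapour = 679.1 kg/min.
The evaporator receives (1−α)·2090 of feed at 0.690 water and removes 0.713 of that water:
0.713×0.690×(1−α)×2090 = 679.1
(1−α) = 679.1/1028.2 = 0.6605;  α = 0.3395.
Bypass flow = 0.3395×2090 = 709.62 kg/min.

709.6 kg/min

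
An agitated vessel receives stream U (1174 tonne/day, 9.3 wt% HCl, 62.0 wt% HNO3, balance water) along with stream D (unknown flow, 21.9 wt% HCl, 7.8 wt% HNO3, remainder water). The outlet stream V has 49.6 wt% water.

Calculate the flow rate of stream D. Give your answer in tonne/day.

Let D be the unknown flow. Total out = 1174 + D.
water balance: 336.94 + 0.703·D = 0.496·(1174 + D)
(0.703 − 0.496)·D = 0.496×1174 − 336.94 = 245.37
D = 245.37 / 0.207 = 1185.3 tonne/day

1185 tonne/day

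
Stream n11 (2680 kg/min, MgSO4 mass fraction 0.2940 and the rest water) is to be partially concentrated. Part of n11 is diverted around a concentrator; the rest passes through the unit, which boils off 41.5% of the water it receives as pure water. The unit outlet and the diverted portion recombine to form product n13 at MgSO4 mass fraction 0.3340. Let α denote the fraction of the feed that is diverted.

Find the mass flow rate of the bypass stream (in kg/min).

All 2680×0.294 = 787.92 kg/min of MgSO4 reaches n13, so n13 = 787.92/0.334 = 2359 kg/min and vapour = 320.96 kg/min.
The evaporator receives (1−α)·2680 of feed at 0.706 water and removes 0.415 of that water:
0.415×0.706×(1−α)×2680 = 320.96
(1−α) = 320.96/785.21 = 0.4088;  α = 0.5912.
Bypass flow = 0.5912×2680 = 1584.5 kg/min.

1585 kg/min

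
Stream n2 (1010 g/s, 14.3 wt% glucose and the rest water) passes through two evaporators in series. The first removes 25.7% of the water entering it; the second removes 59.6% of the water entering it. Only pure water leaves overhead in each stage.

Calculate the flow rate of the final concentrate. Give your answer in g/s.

404.2 g/s

water in feed = 1010×0.857 = 865.57 g/s.
After stage 1: water left = (1−0.257)×865.57 = 643.12; stream total = 787.55 g/s.
After stage 2: water left = (1−0.596)×643.12 = 259.82; final concentrate = 404.25 g/s.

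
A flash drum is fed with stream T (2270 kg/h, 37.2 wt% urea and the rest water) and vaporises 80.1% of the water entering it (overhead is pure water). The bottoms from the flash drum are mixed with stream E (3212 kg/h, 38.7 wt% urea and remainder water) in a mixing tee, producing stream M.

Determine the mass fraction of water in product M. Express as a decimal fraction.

Vapour removed = 0.801×0.628×2270 = 1141.9 kg/h; concentrate = 1128.1 kg/h.
water reaching the mixer = 283.69 (from concentrate) + 3212×0.613 = 2252.6 kg/h.
Product flow = 1128.1 + 3212 = 4340.1 kg/h; water fraction = 0.519.

0.519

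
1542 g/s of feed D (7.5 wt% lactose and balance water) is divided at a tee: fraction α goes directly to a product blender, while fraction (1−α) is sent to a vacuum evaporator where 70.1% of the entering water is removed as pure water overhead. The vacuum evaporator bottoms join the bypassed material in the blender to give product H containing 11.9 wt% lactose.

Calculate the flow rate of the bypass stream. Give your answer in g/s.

All 1542×0.075 = 115.65 g/s of lactose reaches H, so H = 115.65/0.119 = 971.85 g/s and vapour = 570.15 g/s.
The evaporator receives (1−α)·1542 of feed at 0.925 water and removes 0.701 of that water:
0.701×0.925×(1−α)×1542 = 570.15
(1−α) = 570.15/999.87 = 0.5702;  α = 0.4298.
Bypass flow = 0.4298×1542 = 662.71 g/s.

662.7 g/s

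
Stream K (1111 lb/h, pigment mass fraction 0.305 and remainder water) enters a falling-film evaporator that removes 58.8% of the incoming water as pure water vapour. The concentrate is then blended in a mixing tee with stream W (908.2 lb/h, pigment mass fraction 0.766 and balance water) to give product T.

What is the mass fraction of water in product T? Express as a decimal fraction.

Vapour removed = 0.588×0.695×1111 = 454.02 lb/h; concentrate = 656.98 lb/h.
water reaching the mixer = 318.12 (from concentrate) + 908.2×0.234 = 530.64 lb/h.
Product flow = 656.98 + 908.2 = 1565.2 lb/h; water fraction = 0.339.

0.339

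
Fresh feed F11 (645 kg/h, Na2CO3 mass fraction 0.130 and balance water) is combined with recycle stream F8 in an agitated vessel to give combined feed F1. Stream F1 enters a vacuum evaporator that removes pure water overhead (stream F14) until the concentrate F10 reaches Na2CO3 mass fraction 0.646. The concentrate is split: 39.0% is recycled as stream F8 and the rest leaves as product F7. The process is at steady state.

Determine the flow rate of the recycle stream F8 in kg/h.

82.99 kg/h

Overall Na2CO3 balance (none leaves overhead): Na2CO3 in fresh feed = Na2CO3 in product, i.e. 645×0.130 = (1−0.390)·F10·0.646.
F10 = 83.85/(0.646×0.610) = 212.78 kg/h.
Recycle F8 = 0.390×212.78 = 82.986 kg/h.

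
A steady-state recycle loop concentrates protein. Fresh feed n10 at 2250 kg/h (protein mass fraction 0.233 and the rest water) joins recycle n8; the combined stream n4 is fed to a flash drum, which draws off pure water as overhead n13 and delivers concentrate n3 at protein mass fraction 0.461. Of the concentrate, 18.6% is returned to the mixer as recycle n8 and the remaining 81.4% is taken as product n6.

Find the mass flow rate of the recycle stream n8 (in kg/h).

259.9 kg/h

Overall protein balance (none leaves overhead): protein in fresh feed = protein in product, i.e. 2250×0.233 = (1−0.186)·n3·0.461.
n3 = 524.25/(0.461×0.814) = 1397.1 kg/h.
Recycle n8 = 0.186×1397.1 = 259.85 kg/h.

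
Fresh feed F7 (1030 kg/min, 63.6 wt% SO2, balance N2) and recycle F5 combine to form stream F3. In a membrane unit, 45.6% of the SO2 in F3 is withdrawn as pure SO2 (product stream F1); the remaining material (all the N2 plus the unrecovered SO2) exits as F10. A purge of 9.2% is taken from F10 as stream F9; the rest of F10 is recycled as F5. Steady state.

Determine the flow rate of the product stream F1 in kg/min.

SO2 in F3: m_A = 1030×0.636 + (1−0.092)·(1−0.456)·m_A, so m_A = 655.08/0.5060 = 1294.5 kg/min.
Product F1 = 0.456×1294.5 = 590.29 kg/min.

590.3 kg/min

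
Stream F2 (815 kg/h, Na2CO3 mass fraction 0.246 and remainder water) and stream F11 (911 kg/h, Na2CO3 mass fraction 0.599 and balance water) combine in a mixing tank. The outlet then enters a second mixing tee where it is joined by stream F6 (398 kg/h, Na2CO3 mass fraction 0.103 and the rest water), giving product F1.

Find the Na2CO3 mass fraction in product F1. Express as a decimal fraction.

0.371

Overall, product flow = 2124 kg/h.
Na2CO3 in = 815×0.246 + 911×0.599 + 398×0.103 = 787.17 kg/h.
Na2CO3 fraction in F1 = 0.371.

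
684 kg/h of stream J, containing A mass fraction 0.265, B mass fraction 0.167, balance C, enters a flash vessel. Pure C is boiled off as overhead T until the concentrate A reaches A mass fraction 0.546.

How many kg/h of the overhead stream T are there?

A is conserved: 684×0.265 = 181.26 kg/h all reports to the concentrate.
Concentrate = 181.26/(target fraction) = 331.98 kg/h.
Overhead = 684 − 331.98 = 352.02 kg/h.

352 kg/h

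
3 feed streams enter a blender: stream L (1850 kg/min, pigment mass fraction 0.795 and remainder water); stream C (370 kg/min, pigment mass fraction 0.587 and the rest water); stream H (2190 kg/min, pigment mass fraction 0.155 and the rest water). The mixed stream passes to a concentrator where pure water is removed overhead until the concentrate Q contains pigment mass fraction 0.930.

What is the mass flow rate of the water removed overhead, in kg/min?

2230 kg/min

pigment entering = 1850×0.795 + 370×0.587 + 2190×0.155 = 2027.4 kg/min.
All pigment reports to Q, so Q = 2027.4/0.930 = 2180 kg/min.
Total feed = 4410 kg/min; overhead = 4410 − 2180 = 2230 kg/min.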